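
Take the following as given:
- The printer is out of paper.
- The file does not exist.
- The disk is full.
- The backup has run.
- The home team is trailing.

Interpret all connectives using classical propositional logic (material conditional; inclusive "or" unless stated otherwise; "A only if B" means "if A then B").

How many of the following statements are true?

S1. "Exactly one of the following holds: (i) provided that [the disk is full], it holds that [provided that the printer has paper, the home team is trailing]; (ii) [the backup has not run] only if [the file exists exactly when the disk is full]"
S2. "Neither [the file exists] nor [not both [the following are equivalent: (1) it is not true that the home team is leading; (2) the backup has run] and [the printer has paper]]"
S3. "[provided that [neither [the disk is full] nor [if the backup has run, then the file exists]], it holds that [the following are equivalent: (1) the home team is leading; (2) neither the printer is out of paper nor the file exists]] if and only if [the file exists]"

Let R = "the disk is full" (True), P = "the printer has paper" (False), U = "the home team is leading" (False), S = "the backup has run" (True), Q = "the file exists" (False).

S1: This is (R -> (P -> not U)) xor (not S -> (Q iff R)).

not U = not False = True
P -> not U = False -> True = True
R -> (P -> not U) = True -> True = True
not S = not True = False
Q iff R = False iff True = False
not S -> (Q iff R) = False -> False = True
(R -> (P -> not U)) xor (not S -> (Q iff R)) = True xor True = False
Hence S1 is false.

S2: Parsed as Q nor ((not U iff S) nand P)

not U = not False = True
not U iff S = True iff True = True
(not U iff S) nand P = True nand False = True
Q nor ((not U iff S) nand P) = False nor True = False
Thus S2 is false.

S3: This is ((R nor (S -> Q)) -> (U iff (not P nor Q))) iff Q.

S -> Q = True -> False = False
R nor (S -> Q) = True nor False = False
not P = not False = True
not P nor Q = True nor False = False
U iff (not P nor Q) = False iff False = True
(R nor (S -> Q)) -> (U iff (not P nor Q)) = False -> True = True
((R nor (S -> Q)) -> (U iff (not P nor Q))) iff Q = True iff False = False
Hence S3 is false.

0 of the 3 statements are true (none).

0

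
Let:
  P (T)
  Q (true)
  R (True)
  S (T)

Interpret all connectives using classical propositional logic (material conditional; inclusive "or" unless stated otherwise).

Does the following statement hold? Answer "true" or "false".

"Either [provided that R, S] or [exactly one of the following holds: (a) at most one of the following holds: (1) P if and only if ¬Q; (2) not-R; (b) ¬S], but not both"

Formalization: (R -> S) xor (((P <-> ~Q) nand ~R) xor ~S)

R -> S = T -> T = T
~Q = ~T = F
P <-> ~Q = T <-> F = F
~R = ~T = F
(P <-> ~Q) nand ~R = F nand F = T
~S = ~T = F
((P <-> ~Q) nand ~R) xor ~S = T xor F = T
(R -> S) xor (((P <-> ~Q) nand ~R) xor ~S) = T xor T = F

The statement is false.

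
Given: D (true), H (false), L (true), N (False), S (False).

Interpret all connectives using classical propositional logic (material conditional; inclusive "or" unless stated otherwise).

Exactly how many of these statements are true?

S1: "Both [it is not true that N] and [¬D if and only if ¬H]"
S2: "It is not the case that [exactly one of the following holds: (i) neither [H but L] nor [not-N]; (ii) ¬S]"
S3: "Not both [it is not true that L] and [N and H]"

1

S1: Formalization: not N and (not D iff not H)

not N = not False = True
not D = not True = False
not H = not False = True
not D iff not H = False iff True = False
not N and (not D iff not H) = True and False = False
Thus S1 is false.

S2: Parsed as not (((H and L) nor not N) xor not S)

H and L = False and True = False
not N = not False = True
(H and L) nor not N = False nor True = False
not S = not False = True
((H and L) nor not N) xor not S = False xor True = True
not (((H and L) nor not N) xor not S) = not True = False
So S2 is false.

S3: Formalization: not L nand (N and H)

not L = not True = False
N and H = False and False = False
not L nand (N and H) = False nand False = True
Thus S3 is true.

Count: 1.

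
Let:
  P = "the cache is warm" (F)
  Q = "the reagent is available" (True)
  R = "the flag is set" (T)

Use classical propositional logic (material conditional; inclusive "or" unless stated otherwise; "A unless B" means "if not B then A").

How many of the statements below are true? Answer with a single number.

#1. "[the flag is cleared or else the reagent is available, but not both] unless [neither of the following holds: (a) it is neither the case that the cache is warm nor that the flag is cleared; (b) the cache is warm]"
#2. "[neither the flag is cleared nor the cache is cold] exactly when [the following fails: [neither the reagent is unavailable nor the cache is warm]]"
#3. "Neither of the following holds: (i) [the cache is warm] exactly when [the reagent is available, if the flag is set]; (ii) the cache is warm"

#1: Parsed as (not R xor Q) or ((P nor not R) nor P)

not R = not True = False
not R xor Q = False xor True = True
not R = not True = False
P nor not R = False nor False = True
(P nor not R) nor P = True nor False = False
(not R xor Q) or ((P nor not R) nor P) = True or False = True
So #1 is true.

#2: Formalization: (not R nor not P) iff not (not Q nor P)

not R = not True = False
not P = not False = True
not R nor not P = False nor True = False
not Q = not True = False
not Q nor P = False nor False = True
not (not Q nor P) = not True = False
(not R nor not P) iff not (not Q nor P) = False iff False = True
Hence #2 is true.

#3: Formalization: (P iff (R -> Q)) nor P

R -> Q = True -> True = True
P iff (R -> Q) = False iff True = False
(P iff (R -> Q)) nor P = False nor False = True
So #3 is true.

Count: 3.

3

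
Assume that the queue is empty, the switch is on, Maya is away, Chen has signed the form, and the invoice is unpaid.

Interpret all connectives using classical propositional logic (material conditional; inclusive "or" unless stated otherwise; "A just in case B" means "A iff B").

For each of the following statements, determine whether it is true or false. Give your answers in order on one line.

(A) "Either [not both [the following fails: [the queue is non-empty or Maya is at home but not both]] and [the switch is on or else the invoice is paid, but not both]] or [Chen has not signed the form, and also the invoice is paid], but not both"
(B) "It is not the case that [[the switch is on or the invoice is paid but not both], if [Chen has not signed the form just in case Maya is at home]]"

(A) F, (B) F

Let P = "the queue is empty" (T), R = "Maya is at home" (F), Q = "the switch is on" (T), U = "the invoice is paid" (F), S = "Chen has signed the form" (T).

(A): In symbols: (~(~P xor R) nand (Q xor U)) xor (~S & U)

~P = ~T = F
~P xor R = F xor F = F
~(~P xor R) = ~F = T
Q xor U = T xor F = T
~(~P xor R) nand (Q xor U) = T nand T = F
~S = ~T = F
~S & U = F & F = F
(~(~P xor R) nand (Q xor U)) xor (~S & U) = F xor F = F
So (A) is false.

(B): In symbols: ~((~S <-> R) -> (Q xor U))

~S = ~T = F
~S <-> R = F <-> F = T
Q xor U = T xor F = T
(~S <-> R) -> (Q xor U) = T -> T = T
~((~S <-> R) -> (Q xor U)) = ~T = F
Hence (B) is false.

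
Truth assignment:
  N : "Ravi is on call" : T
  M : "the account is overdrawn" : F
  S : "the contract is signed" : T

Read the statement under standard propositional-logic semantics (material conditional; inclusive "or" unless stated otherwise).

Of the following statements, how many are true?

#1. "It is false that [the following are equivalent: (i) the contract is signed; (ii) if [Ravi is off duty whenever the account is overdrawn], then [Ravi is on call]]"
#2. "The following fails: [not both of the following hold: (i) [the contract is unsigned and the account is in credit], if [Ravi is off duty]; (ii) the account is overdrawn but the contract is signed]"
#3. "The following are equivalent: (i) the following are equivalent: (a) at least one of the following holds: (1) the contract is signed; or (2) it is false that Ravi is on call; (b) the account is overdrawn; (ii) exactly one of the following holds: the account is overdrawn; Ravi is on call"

0

#1: Parsed as not (S iff ((M -> not N) -> N))

not N = not True = False
M -> not N = False -> False = True
(M -> not N) -> N = True -> True = True
S iff ((M -> not N) -> N) = True iff True = True
not (S iff ((M -> not N) -> N)) = not True = False
Hence #1 is false.

#2: Formalization: not ((not N -> (not S and not M)) nand (M and S))

not N = not True = False
not S = not True = False
not M = not False = True
not S and not M = False and True = False
not N -> (not S and not M) = False -> False = True
M and S = False and True = False
(not N -> (not S and not M)) nand (M and S) = True nand False = True
not ((not N -> (not S and not M)) nand (M and S)) = not True = False
So #2 is false.

#3: Parsed as ((S or not N) iff M) iff (M xor N)

not N = not True = False
S or not N = True or False = True
(S or not N) iff M = True iff False = False
M xor N = False xor True = True
((S or not N) iff M) iff (M xor N) = False iff True = False
Thus #3 is false.

Count: 0.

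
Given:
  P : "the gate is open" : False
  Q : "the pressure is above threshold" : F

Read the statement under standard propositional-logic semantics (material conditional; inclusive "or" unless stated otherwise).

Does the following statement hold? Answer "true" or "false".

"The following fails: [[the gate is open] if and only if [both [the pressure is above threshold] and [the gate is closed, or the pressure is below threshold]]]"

False.

Parsed as ¬(P ↔ (Q ∧ (¬P ∨ ¬Q)))

¬P = ¬F = T
¬Q = ¬F = T
¬P ∨ ¬Q = T ∨ T = T
Q ∧ (¬P ∨ ¬Q) = F ∧ T = F
P ↔ (Q ∧ (¬P ∨ ¬Q)) = F ↔ F = T
¬(P ↔ (Q ∧ (¬P ∨ ¬Q))) = ¬T = F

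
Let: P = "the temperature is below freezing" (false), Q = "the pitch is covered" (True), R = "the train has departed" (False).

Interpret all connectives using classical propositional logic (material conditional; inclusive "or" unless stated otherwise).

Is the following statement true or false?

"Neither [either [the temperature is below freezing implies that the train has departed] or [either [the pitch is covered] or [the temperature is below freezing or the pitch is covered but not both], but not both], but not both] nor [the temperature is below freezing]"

The statement is false.

Values: P=F, R=F, Q=T.
In symbols: ((P → R) ⊕ (Q ⊕ (P ⊕ Q))) ↓ P

P → R = F → F = T
P ⊕ Q = F ⊕ T = T
Q ⊕ (P ⊕ Q) = T ⊕ T = F
(P → R) ⊕ (Q ⊕ (P ⊕ Q)) = T ⊕ F = T
((P → R) ⊕ (Q ⊕ (P ⊕ Q))) ↓ P = T ↓ F = F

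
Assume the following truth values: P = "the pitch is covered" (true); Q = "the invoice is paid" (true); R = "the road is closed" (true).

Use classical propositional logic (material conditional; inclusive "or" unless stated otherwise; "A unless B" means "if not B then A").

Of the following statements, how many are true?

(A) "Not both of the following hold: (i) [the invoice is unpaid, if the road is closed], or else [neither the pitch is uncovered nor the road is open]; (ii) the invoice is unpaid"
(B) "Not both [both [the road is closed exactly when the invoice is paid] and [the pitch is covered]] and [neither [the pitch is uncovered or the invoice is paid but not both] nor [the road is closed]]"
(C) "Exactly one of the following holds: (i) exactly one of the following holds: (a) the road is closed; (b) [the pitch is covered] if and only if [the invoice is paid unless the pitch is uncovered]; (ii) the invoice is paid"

3

(A): This is ((R -> not Q) or (not P nor not R)) nand not Q.

not Q = not True = False
R -> not Q = True -> False = False
not P = not True = False
not R = not True = False
not P nor not R = False nor False = True
(R -> not Q) or (not P nor not R) = False or True = True
not Q = not True = False
((R -> not Q) or (not P nor not R)) nand not Q = True nand False = True
Hence (A) is true.

(B): Formalization: ((R iff Q) and P) nand ((not P xor Q) nor R)

R iff Q = True iff True = True
(R iff Q) and P = True and True = True
not P = not True = False
not P xor Q = False xor True = True
(not P xor Q) nor R = True nor True = False
((R iff Q) and P) nand ((not P xor Q) nor R) = True nand False = True
Hence (B) is true.

(C): Parsed as (R xor (P iff (Q or not P))) xor Q

not P = not True = False
Q or not P = True or False = True
P iff (Q or not P) = True iff True = True
R xor (P iff (Q or not P)) = True xor True = False
(R xor (P iff (Q or not P))) xor Q = False xor True = True
Thus (C) is true.

Count: 3.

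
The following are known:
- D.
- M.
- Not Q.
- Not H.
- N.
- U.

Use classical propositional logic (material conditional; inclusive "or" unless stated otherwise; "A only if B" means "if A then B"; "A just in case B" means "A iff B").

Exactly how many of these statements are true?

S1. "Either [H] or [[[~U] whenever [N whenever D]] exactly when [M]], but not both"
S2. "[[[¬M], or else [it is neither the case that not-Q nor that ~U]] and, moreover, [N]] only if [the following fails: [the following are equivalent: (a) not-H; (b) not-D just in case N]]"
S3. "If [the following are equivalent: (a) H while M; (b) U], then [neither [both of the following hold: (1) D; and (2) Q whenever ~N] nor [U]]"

2

S1: Formalization: H ⊕ (((D → N) → ¬U) ↔ M)

D → N = T → T = T
¬U = ¬T = F
(D → N) → ¬U = T → F = F
((D → N) → ¬U) ↔ M = F ↔ T = F
H ⊕ (((D → N) → ¬U) ↔ M) = F ⊕ F = F
Thus S1 is false.

S2: This is ((¬M ∨ (¬Q ↓ ¬U)) ∧ N) → ¬(¬H ↔ (¬D ↔ N)).

¬M = ¬T = F
¬Q = ¬F = T
¬U = ¬T = F
¬Q ↓ ¬U = T ↓ F = F
¬M ∨ (¬Q ↓ ¬U) = F ∨ F = F
(¬M ∨ (¬Q ↓ ¬U)) ∧ N = F ∧ T = F
¬H = ¬F = T
¬D = ¬T = F
¬D ↔ N = F ↔ T = F
¬H ↔ (¬D ↔ N) = T ↔ F = F
¬(¬H ↔ (¬D ↔ N)) = ¬F = T
((¬M ∨ (¬Q ↓ ¬U)) ∧ N) → ¬(¬H ↔ (¬D ↔ N)) = F → T = T
Hence S2 is true.

S3: Parsed as ((H ∧ M) ↔ U) → ((D ∧ (¬N → Q)) ↓ U)

H ∧ M = F ∧ T = F
(H ∧ M) ↔ U = F ↔ T = F
¬N = ¬T = F
¬N → Q = F → F = T
D ∧ (¬N → Q) = T ∧ T = T
(D ∧ (¬N → Q)) ↓ U = T ↓ T = F
((H ∧ M) ↔ U) → ((D ∧ (¬N → Q)) ↓ U) = F → F = T
Hence S3 is true.

Count: 2.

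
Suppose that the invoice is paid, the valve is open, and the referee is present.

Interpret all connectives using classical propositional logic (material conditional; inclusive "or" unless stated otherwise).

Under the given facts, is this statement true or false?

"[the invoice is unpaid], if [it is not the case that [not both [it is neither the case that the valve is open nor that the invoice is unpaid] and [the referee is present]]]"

True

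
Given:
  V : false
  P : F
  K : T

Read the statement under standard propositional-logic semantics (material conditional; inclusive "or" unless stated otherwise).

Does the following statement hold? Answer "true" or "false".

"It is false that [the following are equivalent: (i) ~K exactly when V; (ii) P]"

True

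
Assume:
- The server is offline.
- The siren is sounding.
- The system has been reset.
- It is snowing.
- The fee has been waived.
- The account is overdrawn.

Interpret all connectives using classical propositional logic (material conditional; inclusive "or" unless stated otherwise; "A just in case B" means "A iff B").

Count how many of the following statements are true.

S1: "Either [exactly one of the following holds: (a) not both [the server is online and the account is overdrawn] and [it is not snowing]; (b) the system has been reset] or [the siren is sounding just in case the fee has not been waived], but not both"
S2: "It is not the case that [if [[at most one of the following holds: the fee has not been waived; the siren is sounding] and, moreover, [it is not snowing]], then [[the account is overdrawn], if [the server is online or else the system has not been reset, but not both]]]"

Let P = "the server is online" (F), V = "the account is overdrawn" (T), S = "it is snowing" (T), R = "the system has been reset" (T), Q = "the siren is sounding" (T), U = "the fee has been waived" (T).

S1: Formalization: (((P & V) nand ~S) xor R) xor (Q <-> ~U)

P & V = F & T = F
~S = ~T = F
(P & V) nand ~S = F nand F = T
((P & V) nand ~S) xor R = T xor T = F
~U = ~T = F
Q <-> ~U = T <-> F = F
(((P & V) nand ~S) xor R) xor (Q <-> ~U) = F xor F = F
Hence S1 is false.

S2: In symbols: ~(((~U nand Q) & ~S) -> ((P xor ~R) -> V))

~U = ~T = F
~U nand Q = F nand T = T
~S = ~T = F
(~U nand Q) & ~S = T & F = F
~R = ~T = F
P xor ~R = F xor F = F
(P xor ~R) -> V = F -> T = T
((~U nand Q) & ~S) -> ((P xor ~R) -> V) = F -> T = T
~(((~U nand Q) & ~S) -> ((P xor ~R) -> V)) = ~T = F
Hence S2 is false.

True statements: 0 (none).

0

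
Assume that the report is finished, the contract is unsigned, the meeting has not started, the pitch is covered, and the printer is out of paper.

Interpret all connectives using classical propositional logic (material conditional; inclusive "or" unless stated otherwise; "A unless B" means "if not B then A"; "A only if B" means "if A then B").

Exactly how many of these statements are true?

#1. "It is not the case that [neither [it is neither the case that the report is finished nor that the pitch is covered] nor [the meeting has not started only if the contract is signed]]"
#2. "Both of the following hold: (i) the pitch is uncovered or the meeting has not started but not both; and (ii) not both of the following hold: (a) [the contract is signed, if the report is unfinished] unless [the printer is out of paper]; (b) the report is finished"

Let W = "the report is finished" (T), P = "the pitch is covered" (T), K = "the meeting has started" (F), M = "the contract is signed" (F), H = "the printer has paper" (F).

#1: In symbols: ~((W nor P) nor (~K -> M))

W nor P = T nor T = F
~K = ~F = T
~K -> M = T -> F = F
(W nor P) nor (~K -> M) = F nor F = T
~((W nor P) nor (~K -> M)) = ~T = F
Thus #1 is false.

#2: Parsed as (~P xor ~K) & (((~W -> M) | ~H) nand W)

~P = ~T = F
~K = ~F = T
~P xor ~K = F xor T = T
~W = ~T = F
~W -> M = F -> F = T
~H = ~F = T
(~W -> M) | ~H = T | T = T
((~W -> M) | ~H) nand W = T nand T = F
(~P xor ~K) & (((~W -> M) | ~H) nand W) = T & F = F
Thus #2 is false.

Count: 0.

0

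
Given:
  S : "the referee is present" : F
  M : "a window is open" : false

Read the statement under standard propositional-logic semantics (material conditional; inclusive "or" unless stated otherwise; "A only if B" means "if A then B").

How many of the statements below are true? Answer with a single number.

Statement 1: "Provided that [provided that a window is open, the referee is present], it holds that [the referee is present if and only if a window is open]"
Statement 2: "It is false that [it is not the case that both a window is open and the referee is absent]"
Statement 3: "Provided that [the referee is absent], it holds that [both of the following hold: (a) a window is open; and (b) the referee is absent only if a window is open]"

1

Statement 1: In symbols: (M → S) → (S ↔ M)

M → S = F → F = T
S ↔ M = F ↔ F = T
(M → S) → (S ↔ M) = T → T = T
So Statement 1 is true.

Statement 2: In symbols: ¬(M ↑ ¬S)

¬S = ¬F = T
M ↑ ¬S = F ↑ T = T
¬(M ↑ ¬S) = ¬T = F
Thus Statement 2 is false.

Statement 3: Parsed as ¬S → (M ∧ (¬S → M))

¬S = ¬F = T
¬S = ¬F = T
¬S → M = T → F = F
M ∧ (¬S → M) = F ∧ F = F
¬S → (M ∧ (¬S → M)) = T → F = F
Hence Statement 3 is false.

True statements: 1 (Statement 1).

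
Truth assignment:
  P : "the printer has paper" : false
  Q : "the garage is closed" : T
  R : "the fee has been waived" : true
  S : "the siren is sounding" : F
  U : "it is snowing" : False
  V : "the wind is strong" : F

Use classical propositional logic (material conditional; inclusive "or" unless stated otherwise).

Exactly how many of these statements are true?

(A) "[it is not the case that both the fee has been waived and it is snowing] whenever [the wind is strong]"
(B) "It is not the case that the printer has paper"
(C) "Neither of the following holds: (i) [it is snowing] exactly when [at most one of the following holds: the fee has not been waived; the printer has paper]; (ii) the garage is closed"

2

(A): This is V → (R ↑ U).

R ↑ U = T ↑ F = T
V → (R ↑ U) = F → T = T
Thus (A) is true.

(B): Parsed as ¬P

¬P = ¬F = T
Hence (B) is true.

(C): Parsed as (U ↔ (¬R ↑ P)) ↓ Q

¬R = ¬T = F
¬R ↑ P = F ↑ F = T
U ↔ (¬R ↑ P) = F ↔ T = F
(U ↔ (¬R ↑ P)) ↓ Q = F ↓ T = F
Hence (C) is false.

2 of the 3 statements are true ((A), (B)).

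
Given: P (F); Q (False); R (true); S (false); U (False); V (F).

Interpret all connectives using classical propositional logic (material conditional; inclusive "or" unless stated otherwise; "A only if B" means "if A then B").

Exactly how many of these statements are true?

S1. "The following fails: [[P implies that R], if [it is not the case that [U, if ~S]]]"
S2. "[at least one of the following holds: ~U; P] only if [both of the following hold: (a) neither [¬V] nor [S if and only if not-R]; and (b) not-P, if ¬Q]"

S1: In symbols: ~(~(~S -> U) -> (P -> R))

~S = ~F = T
~S -> U = T -> F = F
~(~S -> U) = ~F = T
P -> R = F -> T = T
~(~S -> U) -> (P -> R) = T -> T = T
~(~(~S -> U) -> (P -> R)) = ~T = F
Thus S1 is false.

S2: Parsed as (~U | P) -> ((~V nor (S <-> ~R)) & (~Q -> ~P))

~U = ~F = T
~U | P = T | F = T
~V = ~F = T
~R = ~T = F
S <-> ~R = F <-> F = T
~V nor (S <-> ~R) = T nor T = F
~Q = ~F = T
~P = ~F = T
~Q -> ~P = T -> T = T
(~V nor (S <-> ~R)) & (~Q -> ~P) = F & T = F
(~U | P) -> ((~V nor (S <-> ~R)) & (~Q -> ~P)) = T -> F = F
So S2 is false.

Count: 0.

0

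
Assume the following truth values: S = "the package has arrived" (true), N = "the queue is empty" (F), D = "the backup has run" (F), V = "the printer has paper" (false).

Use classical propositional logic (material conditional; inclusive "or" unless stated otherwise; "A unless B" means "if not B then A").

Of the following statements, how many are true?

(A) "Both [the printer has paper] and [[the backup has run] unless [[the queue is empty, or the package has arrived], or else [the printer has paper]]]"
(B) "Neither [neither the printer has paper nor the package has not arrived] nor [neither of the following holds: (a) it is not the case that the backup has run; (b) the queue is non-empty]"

(A): Formalization: V ∧ (D ∨ ((N ∨ S) ∨ V))

N ∨ S = F ∨ T = T
(N ∨ S) ∨ V = T ∨ F = T
D ∨ ((N ∨ S) ∨ V) = F ∨ T = T
V ∧ (D ∨ ((N ∨ S) ∨ V)) = F ∧ T = F
So (A) is false.

(B): Parsed as (V ↓ ¬S) ↓ (¬D ↓ ¬N)

¬S = ¬T = F
V ↓ ¬S = F ↓ F = T
¬D = ¬F = T
¬N = ¬F = T
¬D ↓ ¬N = T ↓ T = F
(V ↓ ¬S) ↓ (¬D ↓ ¬N) = T ↓ F = F
Hence (B) is false.

Count: 0.

0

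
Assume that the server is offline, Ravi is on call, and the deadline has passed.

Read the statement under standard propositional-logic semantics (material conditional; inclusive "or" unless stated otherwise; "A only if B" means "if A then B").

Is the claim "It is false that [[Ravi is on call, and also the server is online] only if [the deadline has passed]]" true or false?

The statement is false.

Let D = "Ravi is on call" (T), L = "the server is online" (F), W = "the deadline has passed" (T).
Formalization: ¬((D ∧ L) → W)

D ∧ L = T ∧ F = F
(D ∧ L) → W = F → T = T
¬((D ∧ L) → W) = ¬T = F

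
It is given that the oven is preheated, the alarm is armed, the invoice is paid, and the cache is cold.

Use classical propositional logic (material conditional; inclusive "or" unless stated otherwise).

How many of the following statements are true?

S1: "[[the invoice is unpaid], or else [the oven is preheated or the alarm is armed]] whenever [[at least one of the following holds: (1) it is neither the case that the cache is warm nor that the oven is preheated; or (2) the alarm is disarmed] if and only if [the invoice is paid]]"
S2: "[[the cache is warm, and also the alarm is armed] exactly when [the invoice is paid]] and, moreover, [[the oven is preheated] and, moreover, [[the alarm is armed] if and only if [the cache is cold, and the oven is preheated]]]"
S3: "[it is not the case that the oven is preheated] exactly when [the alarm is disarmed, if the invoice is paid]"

2

Let L = "the cache is warm" (False), S = "the oven is preheated" (True), V = "the alarm is armed" (True), K = "the invoice is paid" (True).

S1: In symbols: (((L nor S) or not V) iff K) -> (not K or (S or V))

L nor S = False nor True = False
not V = not True = False
(L nor S) or not V = False or False = False
((L nor S) or not V) iff K = False iff True = False
not K = not True = False
S or V = True or True = True
not K or (S or V) = False or True = True
(((L nor S) or not V) iff K) -> (not K or (S or V)) = False -> True = True
Thus S1 is true.

S2: In symbols: ((L and V) iff K) and (S and (V iff (not L and S)))

L and V = False and True = False
(L and V) iff K = False iff True = False
not L = not False = True
not L and S = True and True = True
V iff (not L and S) = True iff True = True
S and (V iff (not L and S)) = True and True = True
((L and V) iff K) and (S and (V iff (not L and S))) = False and True = False
So S2 is false.

S3: Formalization: not S iff (K -> not V)

not S = not True = False
not V = not True = False
K -> not V = True -> False = False
not S iff (K -> not V) = False iff False = True
Hence S3 is true.

2 of the 3 statements are true.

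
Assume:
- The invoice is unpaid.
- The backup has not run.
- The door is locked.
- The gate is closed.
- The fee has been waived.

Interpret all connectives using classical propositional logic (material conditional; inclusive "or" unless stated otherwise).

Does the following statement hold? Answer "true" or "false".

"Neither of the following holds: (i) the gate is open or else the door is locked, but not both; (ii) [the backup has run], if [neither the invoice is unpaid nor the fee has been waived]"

false

Let R = "the gate is open" (F), S = "the door is locked" (T), G = "the invoice is paid" (F), W = "the fee has been waived" (T), Q = "the backup has run" (F).
In symbols: (R xor S) nor ((~G nor W) -> Q)

R xor S = F xor T = T
~G = ~F = T
~G nor W = T nor T = F
(~G nor W) -> Q = F -> F = T
(R xor S) nor ((~G nor W) -> Q) = T nor T = F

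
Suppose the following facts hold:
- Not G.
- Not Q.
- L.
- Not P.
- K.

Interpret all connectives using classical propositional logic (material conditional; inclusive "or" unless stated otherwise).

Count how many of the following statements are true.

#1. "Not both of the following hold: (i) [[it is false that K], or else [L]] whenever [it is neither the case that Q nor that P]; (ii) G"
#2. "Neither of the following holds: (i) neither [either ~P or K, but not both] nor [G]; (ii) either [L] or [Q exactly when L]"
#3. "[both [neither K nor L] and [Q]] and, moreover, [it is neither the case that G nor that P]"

1

#1: In symbols: ((Q nor P) -> (not K or L)) nand G

Q nor P = False nor False = True
not K = not True = False
not K or L = False or True = True
(Q nor P) -> (not K or L) = True -> True = True
((Q nor P) -> (not K or L)) nand G = True nand False = True
Hence #1 is true.

#2: In symbols: ((not P xor K) nor G) nor (L or (Q iff L))

not P = not False = True
not P xor K = True xor True = False
(not P xor K) nor G = False nor False = True
Q iff L = False iff True = False
L or (Q iff L) = True or False = True
((not P xor K) nor G) nor (L or (Q iff L)) = True nor True = False
So #2 is false.

#3: In symbols: ((K nor L) and Q) and (G nor P)

K nor L = True nor True = False
(K nor L) and Q = False and False = False
G nor P = False nor False = True
((K nor L) and Q) and (G nor P) = False and True = False
So #3 is false.

True statements: 1 (#1).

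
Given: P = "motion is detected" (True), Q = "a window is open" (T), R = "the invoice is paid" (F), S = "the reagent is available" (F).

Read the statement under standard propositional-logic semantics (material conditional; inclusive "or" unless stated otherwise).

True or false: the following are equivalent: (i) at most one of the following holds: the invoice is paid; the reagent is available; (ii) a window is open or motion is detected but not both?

False

This is (R nand S) <-> (Q xor P).

R nand S = F nand F = T
Q xor P = T xor T = F
(R nand S) <-> (Q xor P) = T <-> F = F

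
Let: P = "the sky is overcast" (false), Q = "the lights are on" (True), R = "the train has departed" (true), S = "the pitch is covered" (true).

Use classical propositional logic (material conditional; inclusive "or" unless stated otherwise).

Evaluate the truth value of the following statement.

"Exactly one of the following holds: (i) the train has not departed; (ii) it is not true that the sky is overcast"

true

Values: R=True, P=False.
This is not R xor not P.

not R = not True = False
not P = not False = True
not R xor not P = False xor True = True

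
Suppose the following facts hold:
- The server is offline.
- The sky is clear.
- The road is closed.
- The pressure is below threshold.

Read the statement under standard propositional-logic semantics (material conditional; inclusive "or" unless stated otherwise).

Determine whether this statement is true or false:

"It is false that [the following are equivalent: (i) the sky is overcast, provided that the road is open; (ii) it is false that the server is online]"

The statement is false.

Let R = "the road is closed" (True), Q = "the sky is overcast" (False), P = "the server is online" (False).
In symbols: not ((not R -> Q) iff not P)

not R = not True = False
not R -> Q = False -> False = True
not P = not False = True
(not R -> Q) iff not P = True iff True = True
not ((not R -> Q) iff not P) = not True = False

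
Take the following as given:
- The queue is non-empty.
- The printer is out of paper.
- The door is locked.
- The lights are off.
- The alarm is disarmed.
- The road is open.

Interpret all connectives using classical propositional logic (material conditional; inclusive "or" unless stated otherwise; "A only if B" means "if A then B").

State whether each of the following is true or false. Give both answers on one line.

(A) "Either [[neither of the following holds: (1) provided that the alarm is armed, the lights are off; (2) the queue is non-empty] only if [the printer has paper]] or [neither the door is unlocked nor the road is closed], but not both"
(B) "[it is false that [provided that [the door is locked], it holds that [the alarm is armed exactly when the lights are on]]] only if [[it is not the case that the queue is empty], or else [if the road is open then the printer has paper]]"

(A) False; (B) True

Let U = "the alarm is armed" (F), S = "the lights are on" (F), P = "the queue is empty" (F), Q = "the printer has paper" (F), R = "the door is locked" (T), V = "the road is closed" (F).

(A): Parsed as (((U → ¬S) ↓ ¬P) → Q) ⊕ (¬R ↓ V)

¬S = ¬F = T
U → ¬S = F → T = T
¬P = ¬F = T
(U → ¬S) ↓ ¬P = T ↓ T = F
((U → ¬S) ↓ ¬P) → Q = F → F = T
¬R = ¬T = F
¬R ↓ V = F ↓ F = T
(((U → ¬S) ↓ ¬P) → Q) ⊕ (¬R ↓ V) = T ⊕ T = F
Thus (A) is false.

(B): Formalization: ¬(R → (U ↔ S)) → (¬P ∨ (¬V → Q))

U ↔ S = F ↔ F = T
R → (U ↔ S) = T → T = T
¬(R → (U ↔ S)) = ¬T = F
¬P = ¬F = T
¬V = ¬F = T
¬V → Q = T → F = F
¬P ∨ (¬V → Q) = T ∨ F = T
¬(R → (U ↔ S)) → (¬P ∨ (¬V → Q)) = F → T = T
Hence (B) is true.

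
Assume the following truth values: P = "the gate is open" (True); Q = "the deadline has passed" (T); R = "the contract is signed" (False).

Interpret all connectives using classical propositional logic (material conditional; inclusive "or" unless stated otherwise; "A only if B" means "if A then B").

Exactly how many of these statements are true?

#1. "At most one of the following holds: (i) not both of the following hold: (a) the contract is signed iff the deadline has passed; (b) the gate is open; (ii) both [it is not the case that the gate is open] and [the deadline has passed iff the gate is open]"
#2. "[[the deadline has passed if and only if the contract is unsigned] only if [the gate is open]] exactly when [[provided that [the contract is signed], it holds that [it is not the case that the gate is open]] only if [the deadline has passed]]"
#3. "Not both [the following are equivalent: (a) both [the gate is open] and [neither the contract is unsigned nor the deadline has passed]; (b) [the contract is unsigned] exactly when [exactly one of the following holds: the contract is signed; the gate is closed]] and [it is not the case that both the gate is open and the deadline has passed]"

3

#1: Formalization: ((R ↔ Q) ↑ P) ↑ (¬P ∧ (Q ↔ P))

R ↔ Q = F ↔ T = F
(R ↔ Q) ↑ P = F ↑ T = T
¬P = ¬T = F
Q ↔ P = T ↔ T = T
¬P ∧ (Q ↔ P) = F ∧ T = F
((R ↔ Q) ↑ P) ↑ (¬P ∧ (Q ↔ P)) = T ↑ F = T
So #1 is true.

#2: This is ((Q ↔ ¬R) → P) ↔ ((R → ¬P) → Q).

¬R = ¬F = T
Q ↔ ¬R = T ↔ T = T
(Q ↔ ¬R) → P = T → T = T
¬P = ¬T = F
R → ¬P = F → F = T
(R → ¬P) → Q = T → T = T
((Q ↔ ¬R) → P) ↔ ((R → ¬P) → Q) = T ↔ T = T
So #2 is true.

#3: Parsed as ((P ∧ (¬R ↓ Q)) ↔ (¬R ↔ (R ⊕ ¬P))) ↑ (P ↑ Q)

¬R = ¬F = T
¬R ↓ Q = T ↓ T = F
P ∧ (¬R ↓ Q) = T ∧ F = F
¬R = ¬F = T
¬P = ¬T = F
R ⊕ ¬P = F ⊕ F = F
¬R ↔ (R ⊕ ¬P) = T ↔ F = F
(P ∧ (¬R ↓ Q)) ↔ (¬R ↔ (R ⊕ ¬P)) = F ↔ F = T
P ↑ Q = T ↑ T = F
((P ∧ (¬R ↓ Q)) ↔ (¬R ↔ (R ⊕ ¬P))) ↑ (P ↑ Q) = T ↑ F = T
So #3 is true.

3 of the 3 statements are true (#1, #2, #3).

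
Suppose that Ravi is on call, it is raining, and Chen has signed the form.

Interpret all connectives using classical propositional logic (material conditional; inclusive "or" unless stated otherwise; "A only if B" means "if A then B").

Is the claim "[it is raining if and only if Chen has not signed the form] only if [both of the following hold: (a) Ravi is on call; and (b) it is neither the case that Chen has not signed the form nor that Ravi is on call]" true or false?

True

Let K = "it is raining" (True), H = "Chen has signed the form" (True), V = "Ravi is on call" (True).
This is (K iff not H) -> (V and (not H nor V)).

not H = not True = False
K iff not H = True iff False = False
not H = not True = False
not H nor V = False nor True = False
V and (not H nor V) = True and False = False
(K iff not H) -> (V and (not H nor V)) = False -> False = True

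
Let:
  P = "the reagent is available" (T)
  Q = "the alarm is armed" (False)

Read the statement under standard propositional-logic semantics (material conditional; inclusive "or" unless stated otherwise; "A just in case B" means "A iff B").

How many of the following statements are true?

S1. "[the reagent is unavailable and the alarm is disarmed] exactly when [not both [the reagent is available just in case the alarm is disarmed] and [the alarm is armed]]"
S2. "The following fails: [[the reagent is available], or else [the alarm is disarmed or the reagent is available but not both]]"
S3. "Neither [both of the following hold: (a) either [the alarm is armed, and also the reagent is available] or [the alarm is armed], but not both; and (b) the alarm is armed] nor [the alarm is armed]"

1

S1: This is (not P and not Q) iff ((P iff not Q) nand Q).

not P = not True = False
not Q = not False = True
not P and not Q = False and True = False
not Q = not False = True
P iff not Q = True iff True = True
(P iff not Q) nand Q = True nand False = True
(not P and not Q) iff ((P iff not Q) nand Q) = False iff True = False
So S1 is false.

S2: This is not (P or (not Q xor P)).

not Q = not False = True
not Q xor P = True xor True = False
P or (not Q xor P) = True or False = True
not (P or (not Q xor P)) = not True = False
Thus S2 is false.

S3: This is (((Q and P) xor Q) and Q) nor Q.

Q and P = False and True = False
(Q and P) xor Q = False xor False = False
((Q and P) xor Q) and Q = False and False = False
(((Q and P) xor Q) and Q) nor Q = False nor False = True
So S3 is true.

Count: 1.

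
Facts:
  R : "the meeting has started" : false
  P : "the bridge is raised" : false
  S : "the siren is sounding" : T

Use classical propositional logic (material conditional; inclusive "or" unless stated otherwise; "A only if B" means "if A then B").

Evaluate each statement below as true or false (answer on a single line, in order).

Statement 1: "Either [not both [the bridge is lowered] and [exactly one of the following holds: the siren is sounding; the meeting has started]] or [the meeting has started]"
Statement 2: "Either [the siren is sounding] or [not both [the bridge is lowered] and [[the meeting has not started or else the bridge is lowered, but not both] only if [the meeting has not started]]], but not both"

Statement 1: Formalization: (not P nand (S xor R)) or R

not P = not False = True
S xor R = True xor False = True
not P nand (S xor R) = True nand True = False
(not P nand (S xor R)) or R = False or False = False
So Statement 1 is false.

Statement 2: This is S xor (not P nand ((not R xor not P) -> not R)).

not P = not False = True
not R = not False = True
not P = not False = True
not R xor not P = True xor True = False
not R = not False = True
(not R xor not P) -> not R = False -> True = True
not P nand ((not R xor not P) -> not R) = True nand True = False
S xor (not P nand ((not R xor not P) -> not R)) = True xor False = True
Hence Statement 2 is true.

Statement 1 F, Statement 2 T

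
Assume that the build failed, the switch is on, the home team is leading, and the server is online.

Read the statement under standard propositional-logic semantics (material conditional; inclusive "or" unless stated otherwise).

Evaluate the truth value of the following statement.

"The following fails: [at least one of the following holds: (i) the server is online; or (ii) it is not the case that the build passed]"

The statement is false.

Let G = "the server is online" (T), V = "the build passed" (F).
Formalization: ¬(G ∨ ¬V)

¬V = ¬F = T
G ∨ ¬V = T ∨ T = T
¬(G ∨ ¬V) = ¬T = F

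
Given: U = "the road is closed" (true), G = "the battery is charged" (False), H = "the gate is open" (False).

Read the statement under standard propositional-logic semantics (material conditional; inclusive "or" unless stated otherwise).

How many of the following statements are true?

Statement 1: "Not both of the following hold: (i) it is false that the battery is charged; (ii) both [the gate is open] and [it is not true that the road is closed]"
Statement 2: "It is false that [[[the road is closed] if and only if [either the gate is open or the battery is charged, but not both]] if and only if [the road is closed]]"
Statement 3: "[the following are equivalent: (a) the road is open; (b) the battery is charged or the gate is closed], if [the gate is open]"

Statement 1: In symbols: ~G nand (H & ~U)

~G = ~F = T
~U = ~T = F
H & ~U = F & F = F
~G nand (H & ~U) = T nand F = T
So Statement 1 is true.

Statement 2: Parsed as ~((U <-> (H xor G)) <-> U)

H xor G = F xor F = F
U <-> (H xor G) = T <-> F = F
(U <-> (H xor G)) <-> U = F <-> T = F
~((U <-> (H xor G)) <-> U) = ~F = T
So Statement 2 is true.

Statement 3: Parsed as H -> (~U <-> (G | ~H))

~U = ~T = F
~H = ~F = T
G | ~H = F | T = T
~U <-> (G | ~H) = F <-> T = F
H -> (~U <-> (G | ~H)) = F -> F = T
Thus Statement 3 is true.

Count: 3.

3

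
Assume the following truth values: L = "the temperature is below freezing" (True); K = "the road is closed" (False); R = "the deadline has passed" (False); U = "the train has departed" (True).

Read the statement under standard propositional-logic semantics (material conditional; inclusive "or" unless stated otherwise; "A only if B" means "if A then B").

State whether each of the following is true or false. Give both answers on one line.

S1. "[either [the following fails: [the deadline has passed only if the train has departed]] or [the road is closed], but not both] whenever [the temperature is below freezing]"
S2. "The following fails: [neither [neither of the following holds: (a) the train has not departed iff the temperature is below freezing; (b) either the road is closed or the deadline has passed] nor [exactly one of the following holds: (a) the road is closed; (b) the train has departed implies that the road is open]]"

S1 F / S2 T

S1: Formalization: L -> (not (R -> U) xor K)

R -> U = False -> True = True
not (R -> U) = not True = False
not (R -> U) xor K = False xor False = False
L -> (not (R -> U) xor K) = True -> False = False
So S1 is false.

S2: Parsed as not (((not U iff L) nor (K or R)) nor (K xor (U -> not K)))

not U = not True = False
not U iff L = False iff True = False
K or R = False or False = False
(not U iff L) nor (K or R) = False nor False = True
not K = not False = True
U -> not K = True -> True = True
K xor (U -> not K) = False xor True = True
((not U iff L) nor (K or R)) nor (K xor (U -> not K)) = True nor True = False
not (((not U iff L) nor (K or R)) nor (K xor (U -> not K))) = not False = True
Hence S2 is true.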